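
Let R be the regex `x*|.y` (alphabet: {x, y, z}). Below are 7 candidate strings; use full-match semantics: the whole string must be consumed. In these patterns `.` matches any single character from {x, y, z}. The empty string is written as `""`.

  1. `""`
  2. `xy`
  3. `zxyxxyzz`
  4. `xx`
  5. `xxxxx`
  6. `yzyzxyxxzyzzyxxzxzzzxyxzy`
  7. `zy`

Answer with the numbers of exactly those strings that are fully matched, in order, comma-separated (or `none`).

1 → match
2 → match
3 → no match
4 → match
5 → match
6 → no match
7 → match

1, 2, 4, 5, 7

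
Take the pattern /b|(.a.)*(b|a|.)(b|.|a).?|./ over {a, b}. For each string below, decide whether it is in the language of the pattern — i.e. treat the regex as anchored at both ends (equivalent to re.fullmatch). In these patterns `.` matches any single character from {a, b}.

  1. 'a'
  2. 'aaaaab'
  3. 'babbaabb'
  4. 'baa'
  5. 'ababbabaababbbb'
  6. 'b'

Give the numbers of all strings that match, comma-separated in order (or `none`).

1, 2, 3, 4, 6

1 → match
2 → match
3 → match
4 → match
5 → no match
6 → match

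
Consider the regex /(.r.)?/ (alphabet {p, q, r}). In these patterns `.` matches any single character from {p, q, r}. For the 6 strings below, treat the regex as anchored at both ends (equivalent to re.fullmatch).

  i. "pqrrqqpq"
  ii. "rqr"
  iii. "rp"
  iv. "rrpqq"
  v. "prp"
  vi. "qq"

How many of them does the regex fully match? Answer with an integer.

i → no match
ii → no match
iii → no match
iv → no match
v → match
vi → no match
Total matched: 1

1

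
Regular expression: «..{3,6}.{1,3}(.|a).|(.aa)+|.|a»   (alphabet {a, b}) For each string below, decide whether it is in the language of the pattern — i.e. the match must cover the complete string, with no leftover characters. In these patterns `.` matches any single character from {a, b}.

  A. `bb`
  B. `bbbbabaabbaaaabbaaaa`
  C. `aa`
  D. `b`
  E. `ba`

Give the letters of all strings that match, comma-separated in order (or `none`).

D

A → no match
B → no match
C → no match
D → match
E → no match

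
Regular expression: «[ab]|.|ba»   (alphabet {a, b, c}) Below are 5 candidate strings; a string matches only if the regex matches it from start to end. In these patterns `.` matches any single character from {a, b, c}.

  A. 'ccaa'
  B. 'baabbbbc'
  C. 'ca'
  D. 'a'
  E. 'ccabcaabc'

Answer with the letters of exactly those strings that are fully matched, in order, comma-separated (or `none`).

A → no match
B → no match
C → no match
D → match
E → no match

D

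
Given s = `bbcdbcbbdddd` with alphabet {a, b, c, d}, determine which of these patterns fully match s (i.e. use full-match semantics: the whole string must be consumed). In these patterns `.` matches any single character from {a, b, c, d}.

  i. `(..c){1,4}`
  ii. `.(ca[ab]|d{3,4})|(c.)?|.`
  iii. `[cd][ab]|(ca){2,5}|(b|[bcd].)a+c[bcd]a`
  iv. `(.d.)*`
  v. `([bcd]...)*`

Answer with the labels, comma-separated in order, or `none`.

v

i → no match — must end with `c`
ii → no match
iii → no match
iv → no match
v → match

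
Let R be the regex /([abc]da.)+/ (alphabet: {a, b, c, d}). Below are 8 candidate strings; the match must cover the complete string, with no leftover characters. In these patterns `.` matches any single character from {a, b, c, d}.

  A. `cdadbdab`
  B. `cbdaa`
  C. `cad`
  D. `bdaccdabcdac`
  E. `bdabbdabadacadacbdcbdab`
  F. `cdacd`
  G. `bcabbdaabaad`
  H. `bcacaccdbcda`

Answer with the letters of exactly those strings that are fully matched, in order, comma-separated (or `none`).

A → match
B → no match
C → no match
D → match
E → no match
F → no match
G → no match
H → no match

A, D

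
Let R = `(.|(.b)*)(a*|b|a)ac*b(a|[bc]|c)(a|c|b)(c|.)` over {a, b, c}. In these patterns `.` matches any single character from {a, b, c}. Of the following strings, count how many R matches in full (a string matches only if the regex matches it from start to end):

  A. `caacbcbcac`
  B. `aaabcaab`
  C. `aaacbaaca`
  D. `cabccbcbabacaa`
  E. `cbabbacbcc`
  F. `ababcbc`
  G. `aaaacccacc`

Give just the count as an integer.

A. `caacbcbcac` → no match
B. `aaabcaab` → no match
C. `aaacbaaca` → no match
D → no match
E. `cbabbacbcc` → no match
F. `ababcbc` → match
G. `aaaacccacc` → no match
Total matched: 1

1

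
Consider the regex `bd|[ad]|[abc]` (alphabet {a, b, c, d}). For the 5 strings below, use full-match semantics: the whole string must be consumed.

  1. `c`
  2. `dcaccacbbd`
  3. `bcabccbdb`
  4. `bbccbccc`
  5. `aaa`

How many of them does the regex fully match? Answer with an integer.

1

1 → match
2 → no match
3 → no match
4 → no match
5 → no match
Total matched: 1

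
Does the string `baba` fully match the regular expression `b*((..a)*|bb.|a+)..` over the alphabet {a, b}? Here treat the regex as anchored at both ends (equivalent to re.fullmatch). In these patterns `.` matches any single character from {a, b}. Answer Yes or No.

Yes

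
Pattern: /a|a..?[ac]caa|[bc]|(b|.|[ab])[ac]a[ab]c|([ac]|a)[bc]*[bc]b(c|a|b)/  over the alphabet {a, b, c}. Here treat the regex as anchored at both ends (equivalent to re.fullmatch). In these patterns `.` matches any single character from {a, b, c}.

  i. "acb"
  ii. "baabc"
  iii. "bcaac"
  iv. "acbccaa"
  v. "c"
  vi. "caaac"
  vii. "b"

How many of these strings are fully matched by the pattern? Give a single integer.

i → no match
ii → match
iii → match
iv → match
v → match
vi → match
vii → match
Total matched: 6

6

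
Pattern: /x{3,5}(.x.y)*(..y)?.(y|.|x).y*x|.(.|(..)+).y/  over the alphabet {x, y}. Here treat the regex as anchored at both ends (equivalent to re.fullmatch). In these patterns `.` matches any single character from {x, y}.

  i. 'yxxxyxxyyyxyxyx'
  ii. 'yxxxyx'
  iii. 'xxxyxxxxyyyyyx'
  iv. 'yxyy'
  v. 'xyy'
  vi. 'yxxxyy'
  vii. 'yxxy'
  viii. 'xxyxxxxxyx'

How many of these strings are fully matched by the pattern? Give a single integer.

2

i → no match
ii → no match
iii → no match
iv → match
v → no match
vi → no match
vii → match
viii → no match
Total matched: 2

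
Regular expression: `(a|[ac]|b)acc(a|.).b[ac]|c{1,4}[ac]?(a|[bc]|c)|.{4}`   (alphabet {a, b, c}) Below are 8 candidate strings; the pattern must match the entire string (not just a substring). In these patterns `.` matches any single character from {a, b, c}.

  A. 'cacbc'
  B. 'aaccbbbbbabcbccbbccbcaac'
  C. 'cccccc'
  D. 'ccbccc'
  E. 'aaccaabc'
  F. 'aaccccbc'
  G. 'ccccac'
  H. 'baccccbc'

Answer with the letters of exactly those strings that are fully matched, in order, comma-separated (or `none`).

A → no match
B → no match
C → match
D → no match
E → match
F → match
G → match
H → match

C, E, F, G, H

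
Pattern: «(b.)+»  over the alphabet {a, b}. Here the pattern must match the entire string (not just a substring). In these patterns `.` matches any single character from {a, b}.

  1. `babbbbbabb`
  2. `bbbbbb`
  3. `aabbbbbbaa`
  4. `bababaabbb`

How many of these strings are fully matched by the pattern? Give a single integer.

1 → match
2 → match
3 → no match — must start with `b`
4 → no match
Total matched: 2

2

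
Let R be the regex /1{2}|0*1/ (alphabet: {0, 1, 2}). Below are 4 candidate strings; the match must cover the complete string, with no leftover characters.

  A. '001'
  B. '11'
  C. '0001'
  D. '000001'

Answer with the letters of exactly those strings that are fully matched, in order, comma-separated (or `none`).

A → match
B → match
C → match
D → match

A, B, C, D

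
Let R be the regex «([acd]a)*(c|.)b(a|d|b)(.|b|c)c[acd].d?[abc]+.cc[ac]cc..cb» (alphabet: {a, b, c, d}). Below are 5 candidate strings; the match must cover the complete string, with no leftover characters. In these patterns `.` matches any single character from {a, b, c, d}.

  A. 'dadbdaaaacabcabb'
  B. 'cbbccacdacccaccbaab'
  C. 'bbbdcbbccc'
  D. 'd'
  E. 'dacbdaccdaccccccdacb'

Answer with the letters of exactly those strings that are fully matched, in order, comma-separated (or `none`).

A → no match — must end with 'cb'
B → no match — must end with 'cb'
C → no match — must end with 'cb'
D → no match — must end with 'cb'
E → match

E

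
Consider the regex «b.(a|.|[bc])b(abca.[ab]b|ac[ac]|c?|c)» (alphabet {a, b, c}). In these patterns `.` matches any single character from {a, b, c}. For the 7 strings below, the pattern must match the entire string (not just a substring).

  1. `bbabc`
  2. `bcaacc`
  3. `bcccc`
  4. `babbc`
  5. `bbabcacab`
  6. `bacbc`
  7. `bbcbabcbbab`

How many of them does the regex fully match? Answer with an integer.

3

1 → match
2 → no match
3 → no match
4 → match
5 → no match
6 → match
7 → no match
Total matched: 3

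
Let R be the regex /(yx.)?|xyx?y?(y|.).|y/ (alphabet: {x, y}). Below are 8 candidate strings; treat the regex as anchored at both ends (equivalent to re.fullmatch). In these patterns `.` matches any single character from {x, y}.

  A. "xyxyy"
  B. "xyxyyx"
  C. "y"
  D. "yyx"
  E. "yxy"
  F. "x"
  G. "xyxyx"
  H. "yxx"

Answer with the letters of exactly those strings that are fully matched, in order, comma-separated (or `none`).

A, B, C, E, G, H

A → match
B → match
C → match
D → no match
E → match
F → no match
G → match
H → match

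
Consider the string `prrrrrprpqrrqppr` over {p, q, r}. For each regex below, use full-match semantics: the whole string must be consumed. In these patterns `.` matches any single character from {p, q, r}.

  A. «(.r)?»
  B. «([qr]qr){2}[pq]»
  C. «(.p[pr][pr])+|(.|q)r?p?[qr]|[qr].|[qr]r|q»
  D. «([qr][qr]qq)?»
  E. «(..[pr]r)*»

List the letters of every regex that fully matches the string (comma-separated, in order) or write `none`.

A → no match
B → no match
C → no match
D → no match
E → match

E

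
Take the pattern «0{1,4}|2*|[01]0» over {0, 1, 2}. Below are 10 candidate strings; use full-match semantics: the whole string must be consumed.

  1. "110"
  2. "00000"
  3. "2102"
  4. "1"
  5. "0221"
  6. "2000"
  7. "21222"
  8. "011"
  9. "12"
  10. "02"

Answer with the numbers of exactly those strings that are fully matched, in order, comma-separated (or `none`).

1 → no match
2 → no match
3 → no match
4 → no match
5 → no match
6 → no match
7 → no match
8 → no match
9 → no match
10 → no match

none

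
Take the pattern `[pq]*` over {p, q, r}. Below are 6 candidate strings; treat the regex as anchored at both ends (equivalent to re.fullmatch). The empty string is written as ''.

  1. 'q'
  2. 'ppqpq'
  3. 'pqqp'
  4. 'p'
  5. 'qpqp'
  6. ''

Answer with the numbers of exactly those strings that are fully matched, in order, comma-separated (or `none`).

1, 2, 3, 4, 5, 6

1 → match
2 → match
3 → match
4 → match
5 → match
6 → match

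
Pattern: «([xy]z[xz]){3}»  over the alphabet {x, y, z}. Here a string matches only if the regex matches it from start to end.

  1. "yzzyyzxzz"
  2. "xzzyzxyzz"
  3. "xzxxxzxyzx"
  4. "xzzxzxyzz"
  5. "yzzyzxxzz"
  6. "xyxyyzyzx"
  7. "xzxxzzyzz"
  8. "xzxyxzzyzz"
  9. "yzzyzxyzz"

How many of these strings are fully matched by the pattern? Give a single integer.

1 → no match
2 → match
3 → no match
4 → match
5 → match
6 → no match
7 → match
8 → no match
9 → match
Total matched: 5

5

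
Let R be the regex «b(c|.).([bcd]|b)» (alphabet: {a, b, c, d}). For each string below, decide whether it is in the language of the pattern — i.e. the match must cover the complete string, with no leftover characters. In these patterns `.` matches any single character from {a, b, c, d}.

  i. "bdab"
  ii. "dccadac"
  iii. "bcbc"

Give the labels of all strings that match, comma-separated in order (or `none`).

i, iii

i → match
ii → no match — must start with "b"
iii → match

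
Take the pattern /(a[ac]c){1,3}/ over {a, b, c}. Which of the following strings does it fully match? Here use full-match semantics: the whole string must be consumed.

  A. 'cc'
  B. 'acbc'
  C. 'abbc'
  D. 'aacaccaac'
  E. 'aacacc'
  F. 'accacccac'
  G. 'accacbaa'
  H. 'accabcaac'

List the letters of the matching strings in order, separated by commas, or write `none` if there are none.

A → no match — must start with 'a'
B → no match
C → no match
D → match
E → match
F → no match
G → no match — must end with 'c'
H → no match

D, E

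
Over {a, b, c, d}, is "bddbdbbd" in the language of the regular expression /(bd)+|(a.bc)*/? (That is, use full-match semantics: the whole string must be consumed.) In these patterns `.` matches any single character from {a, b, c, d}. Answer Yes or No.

No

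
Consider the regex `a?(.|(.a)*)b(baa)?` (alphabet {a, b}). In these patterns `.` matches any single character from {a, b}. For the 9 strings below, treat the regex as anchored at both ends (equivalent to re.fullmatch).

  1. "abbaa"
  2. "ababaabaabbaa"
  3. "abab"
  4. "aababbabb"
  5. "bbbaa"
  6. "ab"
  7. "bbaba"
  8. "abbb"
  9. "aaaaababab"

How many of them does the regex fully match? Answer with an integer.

5

1 → match
2 → no match
3 → match
4 → no match
5 → match
6 → match
7 → no match
8 → no match
9 → match
Total matched: 5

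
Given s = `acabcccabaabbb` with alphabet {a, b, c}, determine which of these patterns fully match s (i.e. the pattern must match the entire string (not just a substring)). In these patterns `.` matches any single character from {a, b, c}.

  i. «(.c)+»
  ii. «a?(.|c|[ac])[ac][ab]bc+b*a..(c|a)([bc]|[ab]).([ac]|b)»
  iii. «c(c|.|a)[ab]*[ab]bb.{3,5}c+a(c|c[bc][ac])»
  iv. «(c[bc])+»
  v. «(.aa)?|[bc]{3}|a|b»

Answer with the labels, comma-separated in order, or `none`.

ii

i → no match — must end with `c`
ii → match
iii → no match — must start with `c`
iv → no match — must start with `c`
v → no match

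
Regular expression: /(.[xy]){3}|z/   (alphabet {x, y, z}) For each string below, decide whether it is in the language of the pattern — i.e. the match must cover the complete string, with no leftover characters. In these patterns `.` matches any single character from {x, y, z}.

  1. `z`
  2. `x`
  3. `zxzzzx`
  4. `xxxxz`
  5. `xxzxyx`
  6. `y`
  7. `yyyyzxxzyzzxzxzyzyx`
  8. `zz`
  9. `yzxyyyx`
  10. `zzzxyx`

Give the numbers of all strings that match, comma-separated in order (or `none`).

1, 5

1 → match
2 → no match
3 → no match
4 → no match
5 → match
6 → no match
7 → no match
8 → no match
9 → no match
10 → no match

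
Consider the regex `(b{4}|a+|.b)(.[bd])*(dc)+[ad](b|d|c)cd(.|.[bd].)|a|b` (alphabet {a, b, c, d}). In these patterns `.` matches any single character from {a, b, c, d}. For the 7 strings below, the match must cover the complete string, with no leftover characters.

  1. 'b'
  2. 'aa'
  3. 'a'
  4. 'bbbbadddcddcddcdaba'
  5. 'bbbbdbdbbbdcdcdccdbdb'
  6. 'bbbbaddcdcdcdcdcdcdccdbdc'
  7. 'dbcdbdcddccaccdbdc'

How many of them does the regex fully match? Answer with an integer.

1. 'b' → match
2. 'aa' → no match
3. 'a' → match
4 → match
5 → match
6 → match
7 → no match
Total matched: 5

5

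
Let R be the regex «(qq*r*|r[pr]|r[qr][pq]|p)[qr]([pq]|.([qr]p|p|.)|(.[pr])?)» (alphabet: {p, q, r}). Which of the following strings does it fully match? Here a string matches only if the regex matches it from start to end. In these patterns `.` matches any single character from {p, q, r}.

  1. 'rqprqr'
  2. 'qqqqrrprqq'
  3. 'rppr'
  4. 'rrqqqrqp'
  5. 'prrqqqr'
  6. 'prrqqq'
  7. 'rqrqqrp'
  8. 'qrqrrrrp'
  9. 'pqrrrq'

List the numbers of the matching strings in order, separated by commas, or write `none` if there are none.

1. 'rqprqr' → match
2. 'qqqqrrprqq' → no match
3. 'rppr' → no match
4. 'rrqqqrqp' → no match
5. 'prrqqqr' → no match
6. 'prrqqq' → no match
7. 'rqrqqrp' → no match
8. 'qrqrrrrp' → no match
9. 'pqrrrq' → no match

1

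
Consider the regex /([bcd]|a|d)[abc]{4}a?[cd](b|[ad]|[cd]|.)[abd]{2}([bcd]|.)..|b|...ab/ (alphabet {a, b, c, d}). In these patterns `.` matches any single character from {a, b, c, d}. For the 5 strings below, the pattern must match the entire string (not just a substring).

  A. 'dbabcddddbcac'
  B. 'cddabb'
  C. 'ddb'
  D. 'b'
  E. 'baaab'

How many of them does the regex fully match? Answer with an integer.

2

A → no match
B. 'cddabb' → no match
C. 'ddb' → no match
D. 'b' → match
E. 'baaab' → match
Total matched: 2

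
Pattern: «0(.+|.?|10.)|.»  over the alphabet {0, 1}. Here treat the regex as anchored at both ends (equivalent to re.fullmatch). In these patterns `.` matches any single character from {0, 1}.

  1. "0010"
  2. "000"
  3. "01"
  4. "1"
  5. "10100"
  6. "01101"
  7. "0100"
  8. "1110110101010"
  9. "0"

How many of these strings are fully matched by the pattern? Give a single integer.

1. "0010" → match
2. "000" → match
3. "01" → match
4. "1" → match
5. "10100" → no match
6. "01101" → match
7. "0100" → match
8 → no match
9. "0" → match
Total matched: 7

7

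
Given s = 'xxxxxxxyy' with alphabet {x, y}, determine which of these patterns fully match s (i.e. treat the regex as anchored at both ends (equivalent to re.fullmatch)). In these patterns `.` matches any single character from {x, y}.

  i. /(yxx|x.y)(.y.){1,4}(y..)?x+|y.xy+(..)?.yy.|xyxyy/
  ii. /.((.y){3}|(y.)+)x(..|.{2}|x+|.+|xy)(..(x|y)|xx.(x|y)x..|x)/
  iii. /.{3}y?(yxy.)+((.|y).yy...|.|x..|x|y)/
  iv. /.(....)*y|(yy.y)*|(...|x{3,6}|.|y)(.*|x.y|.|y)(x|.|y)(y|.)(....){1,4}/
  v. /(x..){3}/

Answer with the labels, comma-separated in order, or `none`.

iv, v

i → no match
ii → no match
iii → no match
iv → match
v → match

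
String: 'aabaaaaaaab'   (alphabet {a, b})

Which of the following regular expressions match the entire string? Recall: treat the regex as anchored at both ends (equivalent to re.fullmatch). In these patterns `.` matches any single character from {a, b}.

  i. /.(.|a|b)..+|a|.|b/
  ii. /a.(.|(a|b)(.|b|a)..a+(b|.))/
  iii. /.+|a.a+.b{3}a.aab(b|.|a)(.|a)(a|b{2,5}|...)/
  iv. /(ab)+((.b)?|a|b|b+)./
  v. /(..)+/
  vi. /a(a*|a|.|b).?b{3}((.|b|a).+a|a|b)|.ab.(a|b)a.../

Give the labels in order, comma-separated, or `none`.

i → match
ii → match
iii → match
iv → no match — must start with 'ab'
v → no match
vi → no match

i, ii, iii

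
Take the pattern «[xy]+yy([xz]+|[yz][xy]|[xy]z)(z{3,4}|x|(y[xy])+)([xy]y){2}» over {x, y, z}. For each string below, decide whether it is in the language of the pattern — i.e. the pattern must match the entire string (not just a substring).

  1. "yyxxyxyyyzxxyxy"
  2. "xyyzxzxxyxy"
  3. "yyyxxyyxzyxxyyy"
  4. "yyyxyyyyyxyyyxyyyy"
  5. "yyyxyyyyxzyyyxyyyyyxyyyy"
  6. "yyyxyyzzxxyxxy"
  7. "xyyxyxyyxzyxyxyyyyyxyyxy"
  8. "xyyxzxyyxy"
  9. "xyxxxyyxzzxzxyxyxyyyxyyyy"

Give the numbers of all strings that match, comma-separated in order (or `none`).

1, 2, 3, 4, 5, 7, 8, 9

1 → match
2 → match
3 → match
4 → match
5 → match
6 → no match
7 → match
8 → match
9 → match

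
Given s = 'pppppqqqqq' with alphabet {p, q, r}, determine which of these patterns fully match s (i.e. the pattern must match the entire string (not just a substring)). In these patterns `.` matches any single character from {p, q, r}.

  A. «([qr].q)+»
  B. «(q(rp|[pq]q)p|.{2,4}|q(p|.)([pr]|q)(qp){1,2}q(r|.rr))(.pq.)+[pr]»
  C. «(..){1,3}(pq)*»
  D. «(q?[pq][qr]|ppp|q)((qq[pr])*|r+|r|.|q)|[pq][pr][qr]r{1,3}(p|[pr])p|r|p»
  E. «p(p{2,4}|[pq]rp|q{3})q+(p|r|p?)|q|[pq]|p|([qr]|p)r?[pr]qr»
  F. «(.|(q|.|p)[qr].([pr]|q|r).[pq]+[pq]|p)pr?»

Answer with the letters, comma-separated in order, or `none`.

A → no match
B → no match
C → no match
D → no match
E → match
F → no match

E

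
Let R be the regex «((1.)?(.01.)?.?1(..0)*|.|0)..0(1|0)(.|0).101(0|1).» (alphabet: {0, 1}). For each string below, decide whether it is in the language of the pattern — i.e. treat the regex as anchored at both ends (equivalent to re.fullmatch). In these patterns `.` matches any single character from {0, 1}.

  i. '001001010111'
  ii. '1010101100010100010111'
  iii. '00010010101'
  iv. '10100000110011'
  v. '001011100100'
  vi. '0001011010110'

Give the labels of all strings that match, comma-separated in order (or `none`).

i

i → match
ii → no match
iii → no match
iv → no match
v → no match
vi → no match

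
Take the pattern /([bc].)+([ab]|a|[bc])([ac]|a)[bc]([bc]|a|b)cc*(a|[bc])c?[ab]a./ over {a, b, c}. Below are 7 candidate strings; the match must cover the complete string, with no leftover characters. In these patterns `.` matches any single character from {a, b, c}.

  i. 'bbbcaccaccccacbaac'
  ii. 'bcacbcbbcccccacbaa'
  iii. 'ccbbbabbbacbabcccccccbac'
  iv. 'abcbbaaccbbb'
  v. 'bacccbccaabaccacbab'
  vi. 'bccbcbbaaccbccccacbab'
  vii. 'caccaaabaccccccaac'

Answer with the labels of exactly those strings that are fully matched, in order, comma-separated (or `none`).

v, vi

i → no match
ii → no match
iii → no match
iv → no match
v → match
vi → match
vii → no match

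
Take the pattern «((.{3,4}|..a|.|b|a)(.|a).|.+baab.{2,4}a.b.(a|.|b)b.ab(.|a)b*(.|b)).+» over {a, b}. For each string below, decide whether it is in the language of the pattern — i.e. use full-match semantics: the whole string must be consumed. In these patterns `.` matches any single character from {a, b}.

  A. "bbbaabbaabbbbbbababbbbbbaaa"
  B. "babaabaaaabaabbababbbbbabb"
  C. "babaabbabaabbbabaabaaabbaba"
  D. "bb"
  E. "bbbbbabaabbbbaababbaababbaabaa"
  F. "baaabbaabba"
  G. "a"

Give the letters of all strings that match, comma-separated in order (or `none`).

A → match
B → match
C → match
D → no match
E → match
F → match
G → no match

A, B, C, E, F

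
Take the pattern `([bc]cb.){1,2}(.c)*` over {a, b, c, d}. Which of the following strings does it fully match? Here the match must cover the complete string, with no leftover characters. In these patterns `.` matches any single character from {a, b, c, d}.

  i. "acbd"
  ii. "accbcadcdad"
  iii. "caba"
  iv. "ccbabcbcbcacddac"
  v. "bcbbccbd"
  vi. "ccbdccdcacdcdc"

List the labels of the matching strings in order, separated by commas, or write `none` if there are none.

v, vi

i. "acbd" → no match
ii. "accbcadcdad" → no match
iii. "caba" → no match
iv → no match
v. "bcbbccbd" → match
vi → match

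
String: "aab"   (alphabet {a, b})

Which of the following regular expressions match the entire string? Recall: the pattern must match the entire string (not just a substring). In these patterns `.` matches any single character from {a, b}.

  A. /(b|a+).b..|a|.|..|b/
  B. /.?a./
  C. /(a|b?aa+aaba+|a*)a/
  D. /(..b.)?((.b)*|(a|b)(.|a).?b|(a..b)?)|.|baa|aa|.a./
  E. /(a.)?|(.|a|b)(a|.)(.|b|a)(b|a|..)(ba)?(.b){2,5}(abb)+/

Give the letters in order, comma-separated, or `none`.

B, D

A → no match
B → match
C → no match — must end with "a"
D → match
E → no match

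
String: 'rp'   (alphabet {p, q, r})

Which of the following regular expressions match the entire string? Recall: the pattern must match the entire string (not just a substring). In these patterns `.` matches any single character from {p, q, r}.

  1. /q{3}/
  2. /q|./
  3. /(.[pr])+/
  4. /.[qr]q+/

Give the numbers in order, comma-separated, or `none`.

3

1 → no match — must start with 'q'
2 → no match
3 → match
4 → no match — must end with 'q'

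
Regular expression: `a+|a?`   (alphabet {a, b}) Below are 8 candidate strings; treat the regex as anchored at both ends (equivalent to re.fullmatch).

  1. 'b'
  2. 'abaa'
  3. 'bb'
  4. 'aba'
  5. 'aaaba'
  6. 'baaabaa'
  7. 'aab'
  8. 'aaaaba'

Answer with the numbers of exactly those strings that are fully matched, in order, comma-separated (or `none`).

none

1. 'b' → no match
2. 'abaa' → no match
3. 'bb' → no match
4. 'aba' → no match
5. 'aaaba' → no match
6. 'baaabaa' → no match
7. 'aab' → no match
8. 'aaaaba' → no match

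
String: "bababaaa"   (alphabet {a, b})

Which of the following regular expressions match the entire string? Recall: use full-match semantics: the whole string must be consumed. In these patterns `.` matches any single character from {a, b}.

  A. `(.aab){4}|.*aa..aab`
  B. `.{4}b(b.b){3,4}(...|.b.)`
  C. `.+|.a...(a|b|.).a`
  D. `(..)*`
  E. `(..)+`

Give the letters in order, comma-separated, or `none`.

C, D, E

A → no match — must end with "aab"
B → no match
C → match
D → match
E → match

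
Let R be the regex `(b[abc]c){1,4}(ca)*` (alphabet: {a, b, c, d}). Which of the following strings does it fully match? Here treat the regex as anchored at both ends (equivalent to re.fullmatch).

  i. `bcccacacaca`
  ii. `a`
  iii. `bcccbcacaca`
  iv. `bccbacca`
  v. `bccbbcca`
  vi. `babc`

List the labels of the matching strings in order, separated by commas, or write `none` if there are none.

i, iv, v

i. `bcccacacaca` → match
ii. `a` → no match — must start with `b`
iii. `bcccbcacaca` → no match
iv. `bccbacca` → match
v. `bccbbcca` → match
vi. `babc` → no match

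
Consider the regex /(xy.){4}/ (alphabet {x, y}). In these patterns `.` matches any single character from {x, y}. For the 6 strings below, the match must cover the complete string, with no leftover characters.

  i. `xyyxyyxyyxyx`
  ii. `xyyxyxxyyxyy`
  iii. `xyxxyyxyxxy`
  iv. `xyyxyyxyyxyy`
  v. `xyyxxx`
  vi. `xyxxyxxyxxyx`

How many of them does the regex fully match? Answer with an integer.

i → match
ii → match
iii → no match
iv → match
v → no match
vi → match
Total matched: 4

4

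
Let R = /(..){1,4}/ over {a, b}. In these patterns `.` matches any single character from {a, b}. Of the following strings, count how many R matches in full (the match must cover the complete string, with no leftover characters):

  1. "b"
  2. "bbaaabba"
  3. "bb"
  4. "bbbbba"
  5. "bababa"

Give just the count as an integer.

4

1. "b" → no match
2. "bbaaabba" → match
3. "bb" → match
4. "bbbbba" → match
5. "bababa" → match
Total matched: 4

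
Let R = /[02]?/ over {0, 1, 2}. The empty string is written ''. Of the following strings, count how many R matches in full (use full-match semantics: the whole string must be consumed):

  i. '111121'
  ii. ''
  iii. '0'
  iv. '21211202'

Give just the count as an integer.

2

i → no match
ii → match
iii → match
iv → no match
Total matched: 2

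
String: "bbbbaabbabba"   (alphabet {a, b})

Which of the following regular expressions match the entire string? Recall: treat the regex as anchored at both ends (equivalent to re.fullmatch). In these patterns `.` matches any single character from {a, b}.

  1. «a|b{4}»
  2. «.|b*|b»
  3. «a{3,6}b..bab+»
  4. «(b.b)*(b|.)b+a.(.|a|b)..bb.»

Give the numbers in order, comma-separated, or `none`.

1 → no match
2 → no match
3 → no match — must start with "a"
4 → match

4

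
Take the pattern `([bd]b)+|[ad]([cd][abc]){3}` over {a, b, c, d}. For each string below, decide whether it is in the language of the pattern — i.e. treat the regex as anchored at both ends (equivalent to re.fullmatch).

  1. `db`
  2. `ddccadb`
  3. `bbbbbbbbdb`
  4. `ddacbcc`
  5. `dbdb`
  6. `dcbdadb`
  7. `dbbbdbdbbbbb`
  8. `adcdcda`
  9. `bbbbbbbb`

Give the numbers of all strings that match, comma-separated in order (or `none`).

1. `db` → match
2. `ddccadb` → match
3. `bbbbbbbbdb` → match
4. `ddacbcc` → match
5. `dbdb` → match
6. `dcbdadb` → match
7. `dbbbdbdbbbbb` → match
8. `adcdcda` → match
9. `bbbbbbbb` → match

1, 2, 3, 4, 5, 6, 7, 8, 9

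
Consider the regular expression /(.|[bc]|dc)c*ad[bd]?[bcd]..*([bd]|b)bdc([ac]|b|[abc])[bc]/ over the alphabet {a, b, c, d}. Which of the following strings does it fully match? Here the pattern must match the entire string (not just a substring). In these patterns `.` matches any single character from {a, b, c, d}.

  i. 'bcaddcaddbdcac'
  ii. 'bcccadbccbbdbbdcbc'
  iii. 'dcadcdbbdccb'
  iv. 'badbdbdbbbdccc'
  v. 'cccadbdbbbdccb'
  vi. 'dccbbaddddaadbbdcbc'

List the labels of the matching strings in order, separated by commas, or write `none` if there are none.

i → match
ii → match
iii → match
iv → match
v → match
vi → no match

i, ii, iii, iv, v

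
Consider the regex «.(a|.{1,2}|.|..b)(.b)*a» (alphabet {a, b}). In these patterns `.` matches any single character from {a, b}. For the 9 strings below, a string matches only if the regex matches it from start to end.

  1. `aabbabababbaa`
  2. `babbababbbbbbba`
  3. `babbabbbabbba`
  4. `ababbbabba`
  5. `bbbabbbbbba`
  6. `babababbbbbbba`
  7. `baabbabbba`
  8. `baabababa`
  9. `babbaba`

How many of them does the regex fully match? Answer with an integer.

6

1 → no match
2 → match
3 → match
4 → no match
5 → no match
6 → match
7 → match
8 → match
9 → match
Total matched: 6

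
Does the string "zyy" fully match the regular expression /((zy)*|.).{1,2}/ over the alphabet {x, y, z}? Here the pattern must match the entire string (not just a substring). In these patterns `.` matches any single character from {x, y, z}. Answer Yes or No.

Yes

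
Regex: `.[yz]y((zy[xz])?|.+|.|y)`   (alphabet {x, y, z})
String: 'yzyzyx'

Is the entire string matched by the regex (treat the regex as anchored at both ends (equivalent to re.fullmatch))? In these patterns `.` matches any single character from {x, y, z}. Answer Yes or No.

Yes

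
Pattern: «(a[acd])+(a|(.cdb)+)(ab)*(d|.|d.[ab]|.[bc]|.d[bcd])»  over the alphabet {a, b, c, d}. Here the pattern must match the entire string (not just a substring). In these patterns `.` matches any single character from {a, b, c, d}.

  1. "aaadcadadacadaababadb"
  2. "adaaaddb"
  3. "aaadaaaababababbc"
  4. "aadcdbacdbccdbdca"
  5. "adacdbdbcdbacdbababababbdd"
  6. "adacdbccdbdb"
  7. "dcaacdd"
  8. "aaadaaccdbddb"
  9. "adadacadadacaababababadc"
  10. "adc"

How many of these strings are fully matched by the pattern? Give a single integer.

1 → no match
2 → match
3 → match
4 → match
5 → no match
6 → match
7 → no match — must start with "a"
8 → match
9 → match
10 → no match
Total matched: 6

6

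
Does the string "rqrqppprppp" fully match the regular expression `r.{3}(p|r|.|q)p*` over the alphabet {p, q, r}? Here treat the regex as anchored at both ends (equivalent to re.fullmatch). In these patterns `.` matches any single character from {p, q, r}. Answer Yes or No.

No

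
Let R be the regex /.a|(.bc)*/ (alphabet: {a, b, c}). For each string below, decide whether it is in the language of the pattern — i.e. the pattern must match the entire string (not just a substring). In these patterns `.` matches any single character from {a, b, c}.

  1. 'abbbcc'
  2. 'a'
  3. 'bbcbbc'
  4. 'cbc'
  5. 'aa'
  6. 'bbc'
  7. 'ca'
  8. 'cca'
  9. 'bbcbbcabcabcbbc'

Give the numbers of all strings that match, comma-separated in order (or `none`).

3, 4, 5, 6, 7, 9

1 → no match
2 → no match
3 → match
4 → match
5 → match
6 → match
7 → match
8 → no match
9 → match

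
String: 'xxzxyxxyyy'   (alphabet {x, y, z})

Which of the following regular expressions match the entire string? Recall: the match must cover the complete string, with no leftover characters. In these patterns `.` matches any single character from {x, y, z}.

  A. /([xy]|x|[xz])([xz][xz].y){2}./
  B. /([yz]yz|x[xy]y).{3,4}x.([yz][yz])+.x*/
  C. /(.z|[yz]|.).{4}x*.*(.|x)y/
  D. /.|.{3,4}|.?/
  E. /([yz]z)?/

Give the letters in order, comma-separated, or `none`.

A → match
B → no match
C → match
D → no match
E → no match

A, C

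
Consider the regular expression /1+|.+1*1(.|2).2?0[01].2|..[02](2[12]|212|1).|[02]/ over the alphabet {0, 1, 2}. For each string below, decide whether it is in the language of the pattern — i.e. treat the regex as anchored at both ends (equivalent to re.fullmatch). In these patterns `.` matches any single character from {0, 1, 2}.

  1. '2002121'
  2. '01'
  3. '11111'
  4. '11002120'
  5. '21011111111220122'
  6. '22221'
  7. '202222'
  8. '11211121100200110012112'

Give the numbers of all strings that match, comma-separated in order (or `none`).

1, 3, 5, 7

1. '2002121' → match
2. '01' → no match
3. '11111' → match
4. '11002120' → no match
5 → match
6. '22221' → no match
7. '202222' → match
8 → no match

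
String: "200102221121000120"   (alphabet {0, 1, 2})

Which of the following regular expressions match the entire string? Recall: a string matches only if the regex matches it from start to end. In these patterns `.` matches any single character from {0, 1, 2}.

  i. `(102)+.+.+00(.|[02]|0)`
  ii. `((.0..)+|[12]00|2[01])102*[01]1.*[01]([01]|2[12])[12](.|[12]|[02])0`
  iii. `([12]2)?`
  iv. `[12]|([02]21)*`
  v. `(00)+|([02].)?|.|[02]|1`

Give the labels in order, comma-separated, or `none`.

ii

i → no match — must start with "102"
ii → match
iii → no match
iv → no match
v → no match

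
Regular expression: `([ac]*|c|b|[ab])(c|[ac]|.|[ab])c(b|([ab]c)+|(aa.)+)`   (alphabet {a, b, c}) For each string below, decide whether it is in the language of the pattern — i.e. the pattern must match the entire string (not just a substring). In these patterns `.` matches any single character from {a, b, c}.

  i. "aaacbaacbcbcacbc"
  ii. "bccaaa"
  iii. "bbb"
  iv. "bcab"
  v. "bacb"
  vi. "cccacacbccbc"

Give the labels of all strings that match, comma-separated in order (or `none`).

ii, v

i → no match
ii → match
iii → no match
iv → no match
v → match
vi → no match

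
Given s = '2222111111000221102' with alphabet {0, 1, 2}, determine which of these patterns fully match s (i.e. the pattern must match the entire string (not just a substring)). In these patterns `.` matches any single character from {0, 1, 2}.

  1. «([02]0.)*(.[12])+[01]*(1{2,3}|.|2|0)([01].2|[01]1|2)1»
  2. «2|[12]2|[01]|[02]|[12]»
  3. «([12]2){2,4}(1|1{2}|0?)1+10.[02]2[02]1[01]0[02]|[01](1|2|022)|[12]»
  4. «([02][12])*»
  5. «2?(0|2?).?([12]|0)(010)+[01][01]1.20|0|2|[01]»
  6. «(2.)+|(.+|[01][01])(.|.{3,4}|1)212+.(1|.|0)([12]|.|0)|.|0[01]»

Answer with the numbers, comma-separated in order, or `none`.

1 → no match — must end with '1'
2 → no match
3 → match
4 → no match
5 → no match
6 → no match

3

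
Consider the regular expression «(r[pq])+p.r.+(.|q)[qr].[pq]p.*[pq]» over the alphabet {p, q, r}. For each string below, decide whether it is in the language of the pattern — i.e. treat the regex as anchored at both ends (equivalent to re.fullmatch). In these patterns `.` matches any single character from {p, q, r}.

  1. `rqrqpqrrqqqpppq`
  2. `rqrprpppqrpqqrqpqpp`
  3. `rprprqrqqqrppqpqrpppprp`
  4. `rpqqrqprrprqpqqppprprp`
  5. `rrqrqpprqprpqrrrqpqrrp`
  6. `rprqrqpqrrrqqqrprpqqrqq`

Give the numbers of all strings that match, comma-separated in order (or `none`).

1

1 → match
2 → no match
3 → no match
4 → no match
5 → no match
6 → no match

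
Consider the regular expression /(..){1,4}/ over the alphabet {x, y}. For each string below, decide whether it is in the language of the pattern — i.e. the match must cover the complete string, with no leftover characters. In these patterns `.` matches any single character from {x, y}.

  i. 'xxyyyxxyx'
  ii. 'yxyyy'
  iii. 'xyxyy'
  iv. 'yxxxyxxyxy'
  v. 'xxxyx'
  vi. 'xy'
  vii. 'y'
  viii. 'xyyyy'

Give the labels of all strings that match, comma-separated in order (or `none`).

i → no match
ii → no match
iii → no match
iv → no match
v → no match
vi → match
vii → no match
viii → no match

vi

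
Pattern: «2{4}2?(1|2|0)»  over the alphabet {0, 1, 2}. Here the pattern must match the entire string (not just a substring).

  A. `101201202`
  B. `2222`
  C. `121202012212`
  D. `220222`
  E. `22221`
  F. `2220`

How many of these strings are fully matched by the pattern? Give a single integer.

A → no match — must start with `2`
B → no match
C → no match — must start with `2`
D → no match
E → match
F → no match
Total matched: 1

1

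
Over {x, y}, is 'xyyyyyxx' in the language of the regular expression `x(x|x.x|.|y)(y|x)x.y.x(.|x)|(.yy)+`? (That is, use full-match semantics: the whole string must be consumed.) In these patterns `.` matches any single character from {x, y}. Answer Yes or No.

No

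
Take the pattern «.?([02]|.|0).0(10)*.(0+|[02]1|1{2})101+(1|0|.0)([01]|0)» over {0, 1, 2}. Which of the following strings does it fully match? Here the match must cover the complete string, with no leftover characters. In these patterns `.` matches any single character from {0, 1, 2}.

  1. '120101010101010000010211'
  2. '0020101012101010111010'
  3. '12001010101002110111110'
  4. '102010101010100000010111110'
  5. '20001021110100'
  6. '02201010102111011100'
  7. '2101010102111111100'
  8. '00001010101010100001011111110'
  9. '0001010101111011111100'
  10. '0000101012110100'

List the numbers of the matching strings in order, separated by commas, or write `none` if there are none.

3, 4, 5, 6, 8, 9, 10

1 → no match
2 → no match
3 → match
4 → match
5 → match
6 → match
7 → no match
8 → match
9 → match
10 → match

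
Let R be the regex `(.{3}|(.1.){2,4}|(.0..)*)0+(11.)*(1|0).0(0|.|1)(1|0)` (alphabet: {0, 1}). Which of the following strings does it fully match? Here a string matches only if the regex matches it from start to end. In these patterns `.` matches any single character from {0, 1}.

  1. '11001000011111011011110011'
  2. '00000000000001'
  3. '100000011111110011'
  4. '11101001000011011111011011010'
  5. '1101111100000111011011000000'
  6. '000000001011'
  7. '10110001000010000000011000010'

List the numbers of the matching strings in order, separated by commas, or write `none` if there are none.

1, 2, 3, 4, 6, 7

1 → match
2 → match
3 → match
4 → match
5 → no match
6 → match
7 → match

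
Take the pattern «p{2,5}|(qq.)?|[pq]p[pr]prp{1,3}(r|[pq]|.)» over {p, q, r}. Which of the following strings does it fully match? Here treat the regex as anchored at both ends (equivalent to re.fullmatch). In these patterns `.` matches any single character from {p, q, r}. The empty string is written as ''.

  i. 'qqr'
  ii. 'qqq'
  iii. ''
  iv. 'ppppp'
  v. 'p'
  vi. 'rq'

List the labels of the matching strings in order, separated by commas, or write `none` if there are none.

i, ii, iii, iv

i. 'qqr' → match
ii. 'qqq' → match
iii. '' → match
iv. 'ppppp' → match
v. 'p' → no match
vi. 'rq' → no match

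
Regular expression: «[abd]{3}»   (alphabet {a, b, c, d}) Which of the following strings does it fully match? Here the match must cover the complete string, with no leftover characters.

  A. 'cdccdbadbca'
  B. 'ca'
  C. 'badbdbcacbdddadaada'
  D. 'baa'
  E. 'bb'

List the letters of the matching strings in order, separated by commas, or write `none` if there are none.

D

A → no match
B → no match
C → no match
D → match
E → no match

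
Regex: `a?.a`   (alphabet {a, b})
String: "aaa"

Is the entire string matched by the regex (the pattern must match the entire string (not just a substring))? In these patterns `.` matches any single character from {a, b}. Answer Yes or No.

Yes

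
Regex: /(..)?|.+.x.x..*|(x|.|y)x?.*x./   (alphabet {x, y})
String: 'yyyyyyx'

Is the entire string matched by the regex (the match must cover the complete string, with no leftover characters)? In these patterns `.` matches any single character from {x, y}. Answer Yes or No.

No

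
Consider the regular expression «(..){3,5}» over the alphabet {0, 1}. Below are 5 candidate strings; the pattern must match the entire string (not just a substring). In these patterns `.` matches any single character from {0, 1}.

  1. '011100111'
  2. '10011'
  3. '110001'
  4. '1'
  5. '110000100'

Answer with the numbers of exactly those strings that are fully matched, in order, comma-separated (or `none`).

3

1 → no match
2 → no match
3 → match
4 → no match
5 → no match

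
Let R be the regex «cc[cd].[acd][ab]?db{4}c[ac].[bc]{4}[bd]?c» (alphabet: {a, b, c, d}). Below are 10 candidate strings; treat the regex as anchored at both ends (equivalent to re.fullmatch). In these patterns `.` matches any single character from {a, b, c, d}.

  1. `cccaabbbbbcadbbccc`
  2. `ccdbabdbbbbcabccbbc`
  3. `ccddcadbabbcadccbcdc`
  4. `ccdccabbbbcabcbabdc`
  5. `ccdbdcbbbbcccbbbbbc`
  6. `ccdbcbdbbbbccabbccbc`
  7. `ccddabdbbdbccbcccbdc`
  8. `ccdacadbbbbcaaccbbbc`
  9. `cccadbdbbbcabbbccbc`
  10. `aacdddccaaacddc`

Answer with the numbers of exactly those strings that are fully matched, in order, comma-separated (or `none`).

1 → no match
2 → match
3 → no match
4 → no match
5 → no match
6 → match
7 → no match
8 → match
9 → no match
10 → no match — must start with `cc`

2, 6, 8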